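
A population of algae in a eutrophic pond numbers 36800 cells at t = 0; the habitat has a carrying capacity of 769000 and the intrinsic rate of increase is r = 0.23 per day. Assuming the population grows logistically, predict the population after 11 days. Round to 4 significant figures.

A = (K − N₀)/N₀ = (769000 − 36800)/36800 = 19.897.
N(t) = K/(1 + A·e^(−rt)) = 769000/(1 + 19.897×e^(−0.23×11)).
e^(−2.53) = 0.079659; denominator = 1 + 19.897×0.079659 = 2.585.
N = 769000/2.585 = 297491.

297500 cells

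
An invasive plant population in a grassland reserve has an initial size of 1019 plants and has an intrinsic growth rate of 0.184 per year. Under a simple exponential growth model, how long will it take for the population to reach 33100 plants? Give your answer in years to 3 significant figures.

18.9 years

Set N₀·e^(rt) = 33100: e^(0.184·t) = 33100/1019 = 32.483.
0.184·t = ln(32.483) = 3.4807, so t = 3.4807/0.184 = 18.917.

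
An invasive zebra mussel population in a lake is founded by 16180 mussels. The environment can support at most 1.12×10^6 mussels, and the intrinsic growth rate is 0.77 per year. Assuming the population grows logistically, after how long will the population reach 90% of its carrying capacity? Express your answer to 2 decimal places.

A = (K − N₀)/N₀ = (1.12×10^6 − 16180)/16180 = 68.221.
Solve 1.12×10^6/(1 + 68.221·e^(−0.77t)) = 1.008×10^6: 1 + 68.221·e^(−0.77t) = 1.1111, so e^(−0.77t) = 0.00162869.
−0.77·t = ln(0.00162869) = -6.42, so t = 6.42/0.77 = 8.3376.

8.34 years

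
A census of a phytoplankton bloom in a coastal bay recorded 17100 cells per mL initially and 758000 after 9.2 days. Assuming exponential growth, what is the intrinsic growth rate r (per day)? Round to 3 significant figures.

From N(t) = N₀·e^(rt): e^(r·9.2) = 758000/17100 = 44.327.
r·9.2 = ln(44.327) = 3.7916, so r = 3.7916/9.2 = 0.41213.

0.412 per day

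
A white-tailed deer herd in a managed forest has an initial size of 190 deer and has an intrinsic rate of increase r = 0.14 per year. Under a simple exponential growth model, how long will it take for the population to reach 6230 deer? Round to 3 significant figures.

24.9 years

Set N₀·e^(rt) = 6230: e^(0.14·t) = 6230/190 = 32.789.
0.14·t = ln(32.789) = 3.4901, so t = 3.4901/0.14 = 24.929.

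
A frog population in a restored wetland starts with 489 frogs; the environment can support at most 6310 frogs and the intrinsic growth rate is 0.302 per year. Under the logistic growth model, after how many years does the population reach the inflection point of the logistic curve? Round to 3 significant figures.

Logistic growth is fastest at N = K/2 = 3155.
A = (K − N₀)/N₀ = 11.904. Set K/(1 + A·e^(−rt)) = K/2 → A·e^(−rt) = 1.
e^(−0.302t) = 1/11.904 = 0.0840062, so t = ln(11.904)/0.302 = 2.4769/0.302 = 8.2015.

8.20 years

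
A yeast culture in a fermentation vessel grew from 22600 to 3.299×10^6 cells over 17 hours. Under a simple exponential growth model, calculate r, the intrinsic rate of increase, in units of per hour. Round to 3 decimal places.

From N(t) = N₀·e^(rt): e^(r·17) = 3.299×10^6/22600 = 145.97.
r·17 = ln(145.97) = 4.9834, so r = 4.9834/17 = 0.29314.

0.293 per hour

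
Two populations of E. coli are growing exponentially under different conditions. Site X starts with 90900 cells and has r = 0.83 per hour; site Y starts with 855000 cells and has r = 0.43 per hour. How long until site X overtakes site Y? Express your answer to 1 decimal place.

Set 90900·e^(0.83t) = 855000·e^(0.43t).
e^((0.83 − 0.43)t) = 855000/90900 → e^(0.4·t) = 9.4059.
0.4·t = ln(9.4059) = 2.2413, so t = 2.2413/0.4 = 5.6034.

5.6 hours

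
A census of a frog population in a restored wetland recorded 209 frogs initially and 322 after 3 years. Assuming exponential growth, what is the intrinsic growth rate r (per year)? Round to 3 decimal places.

0.144 per year

From N(t) = N₀·e^(rt): e^(r·3) = 322/209 = 1.5407.
r·3 = ln(1.5407) = 0.43222, so r = 0.43222/3 = 0.14407.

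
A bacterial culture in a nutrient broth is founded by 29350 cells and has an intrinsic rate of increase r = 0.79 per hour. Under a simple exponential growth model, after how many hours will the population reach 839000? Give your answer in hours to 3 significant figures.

Set N₀·e^(rt) = 839000: e^(0.79·t) = 839000/29350 = 28.586.
0.79·t = ln(28.586) = 3.3529, so t = 3.3529/0.79 = 4.2442.

4.24 hours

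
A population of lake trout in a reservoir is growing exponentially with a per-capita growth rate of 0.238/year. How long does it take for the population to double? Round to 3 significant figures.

Doubling time t_d = ln(2)/r = 0.6931/0.238 = 2.9124.

2.91 years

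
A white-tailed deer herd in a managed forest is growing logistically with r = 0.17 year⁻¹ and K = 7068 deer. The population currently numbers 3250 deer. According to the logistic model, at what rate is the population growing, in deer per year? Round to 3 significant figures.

dN/dt = rN(1 − N/K) = 0.17 × 3250 × (1 − 3250/7068).
1 − 3250/7068 = 0.54018; dN/dt = 0.17 × 3250 × 0.54018 = 298.45.

298 deer per year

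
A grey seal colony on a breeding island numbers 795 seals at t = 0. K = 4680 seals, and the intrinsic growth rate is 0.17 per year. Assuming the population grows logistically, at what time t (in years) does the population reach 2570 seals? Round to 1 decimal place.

10.5 years

A = (K − N₀)/N₀ = (4680 − 795)/795 = 4.8868.
Solve 4680/(1 + 4.8868·e^(−0.17t)) = 2570: 1 + 4.8868·e^(−0.17t) = 1.821, so e^(−0.17t) = 0.168006.
−0.17·t = ln(0.168006) = -1.7838, so t = 1.7838/0.17 = 10.493.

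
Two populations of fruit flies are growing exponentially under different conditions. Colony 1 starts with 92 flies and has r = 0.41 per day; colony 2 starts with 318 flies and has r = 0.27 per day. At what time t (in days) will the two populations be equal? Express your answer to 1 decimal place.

Set 92·e^(0.41t) = 318·e^(0.27t).
e^((0.41 − 0.27)t) = 318/92 → e^(0.14·t) = 3.4565.
0.14·t = ln(3.4565) = 1.2403, so t = 1.2403/0.14 = 8.859.

8.9 days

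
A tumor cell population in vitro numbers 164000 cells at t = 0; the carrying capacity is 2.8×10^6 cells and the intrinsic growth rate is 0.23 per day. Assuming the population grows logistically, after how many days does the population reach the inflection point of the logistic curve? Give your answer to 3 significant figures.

Logistic growth is fastest at N = K/2 = 1.4×10^6.
A = (K − N₀)/N₀ = 16.073. Set K/(1 + A·e^(−rt)) = K/2 → A·e^(−rt) = 1.
e^(−0.23t) = 1/16.073 = 0.0622155, so t = ln(16.073)/0.23 = 2.7772/0.23 = 12.075.

12.1 days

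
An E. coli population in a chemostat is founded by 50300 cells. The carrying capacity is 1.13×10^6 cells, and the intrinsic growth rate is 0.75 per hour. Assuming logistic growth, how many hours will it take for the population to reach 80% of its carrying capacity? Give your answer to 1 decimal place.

5.9 hours

A = (K − N₀)/N₀ = (1.13×10^6 − 50300)/50300 = 21.465.
Solve 1.13×10^6/(1 + 21.465·e^(−0.75t)) = 904000: 1 + 21.465·e^(−0.75t) = 1.25, so e^(−0.75t) = 0.0116468.
−0.75·t = ln(0.0116468) = -4.4527, so t = 4.4527/0.75 = 5.937.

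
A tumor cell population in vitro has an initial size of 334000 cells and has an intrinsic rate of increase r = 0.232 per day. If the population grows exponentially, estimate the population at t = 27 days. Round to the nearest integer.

175455546 cells

N(t) = N₀·e^(rt) = 334000 × e^(0.232×27) = 334000 × e^6.264.
e^6.264 ≈ 525.32, so N ≈ 334000 × 525.32 = 1.754555×10^8.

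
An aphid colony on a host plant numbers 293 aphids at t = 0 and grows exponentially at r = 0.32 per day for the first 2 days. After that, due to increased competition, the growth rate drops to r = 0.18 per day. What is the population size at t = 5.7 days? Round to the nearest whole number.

Phase 1: N(2) = 293·e^(0.32×2) = 293·e^0.64 = 555.669.
Phase 2 runs for 5.7 − 2 = 3.7 days at r = 0.18.
N(5.7) = 555.669·e^(0.18×3.7) = 555.669·e^0.666 = 1081.57.

1082 aphids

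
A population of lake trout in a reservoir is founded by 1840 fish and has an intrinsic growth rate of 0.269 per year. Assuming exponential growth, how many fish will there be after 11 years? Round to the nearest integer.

N(t) = N₀·e^(rt) = 1840 × e^(0.269×11) = 1840 × e^2.959.
e^2.959 ≈ 19.279, so N ≈ 1840 × 19.279 = 35472.8.

35473 fish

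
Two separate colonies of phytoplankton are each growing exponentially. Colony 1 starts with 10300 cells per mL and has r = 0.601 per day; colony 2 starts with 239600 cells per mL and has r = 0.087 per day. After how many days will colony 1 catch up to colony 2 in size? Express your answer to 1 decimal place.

6.1 days

Set 10300·e^(0.601t) = 239600·e^(0.087t).
e^((0.601 − 0.087)t) = 239600/10300 → e^(0.514·t) = 23.262.
0.514·t = ln(23.262) = 3.1468, so t = 3.1468/0.514 = 6.1222.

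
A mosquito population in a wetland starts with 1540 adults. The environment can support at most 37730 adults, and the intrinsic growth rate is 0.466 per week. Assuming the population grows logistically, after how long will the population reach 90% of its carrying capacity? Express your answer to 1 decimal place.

11.5 weeks

A = (K − N₀)/N₀ = (37730 − 1540)/1540 = 23.5.
Solve 37730/(1 + 23.5·e^(−0.466t)) = 33957: 1 + 23.5·e^(−0.466t) = 1.1111, so e^(−0.466t) = 0.00472813.
−0.466·t = ln(0.00472813) = -5.3542, so t = 5.3542/0.466 = 11.49.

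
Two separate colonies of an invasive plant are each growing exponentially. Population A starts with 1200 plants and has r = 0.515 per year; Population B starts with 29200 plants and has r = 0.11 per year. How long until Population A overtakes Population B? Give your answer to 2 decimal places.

7.88 years

Set 1200·e^(0.515t) = 29200·e^(0.11t).
e^((0.515 − 0.11)t) = 29200/1200 → e^(0.405·t) = 24.333.
0.405·t = ln(24.333) = 3.1918, so t = 3.1918/0.405 = 7.8811.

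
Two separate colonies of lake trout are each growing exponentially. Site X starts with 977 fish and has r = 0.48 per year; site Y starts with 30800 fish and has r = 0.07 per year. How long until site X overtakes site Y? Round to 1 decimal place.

Set 977·e^(0.48t) = 30800·e^(0.07t).
e^((0.48 − 0.07)t) = 30800/977 → e^(0.41·t) = 31.525.
0.41·t = ln(31.525) = 3.4508, so t = 3.4508/0.41 = 8.4165.

8.4 years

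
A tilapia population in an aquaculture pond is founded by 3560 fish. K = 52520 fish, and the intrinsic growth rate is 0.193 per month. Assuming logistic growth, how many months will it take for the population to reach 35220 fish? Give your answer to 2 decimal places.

17.27 months

A = (K − N₀)/N₀ = (52520 − 3560)/3560 = 13.753.
Solve 52520/(1 + 13.753·e^(−0.193t)) = 35220: 1 + 13.753·e^(−0.193t) = 1.4912, so e^(−0.193t) = 0.0357162.
−0.193·t = ln(0.0357162) = -3.3322, so t = 3.3322/0.193 = 17.265.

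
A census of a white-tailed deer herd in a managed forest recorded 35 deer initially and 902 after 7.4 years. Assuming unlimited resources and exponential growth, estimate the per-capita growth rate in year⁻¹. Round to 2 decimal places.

From N(t) = N₀·e^(rt): e^(r·7.4) = 902/35 = 25.771.
r·7.4 = ln(25.771) = 3.2493, so r = 3.2493/7.4 = 0.43909.

0.44 per year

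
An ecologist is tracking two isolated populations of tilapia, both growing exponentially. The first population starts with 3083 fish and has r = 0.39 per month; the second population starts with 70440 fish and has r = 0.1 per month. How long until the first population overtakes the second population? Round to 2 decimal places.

Set 3083·e^(0.39t) = 70440·e^(0.1t).
e^((0.39 − 0.1)t) = 70440/3083 → e^(0.29·t) = 22.848.
0.29·t = ln(22.848) = 3.1289, so t = 3.1289/0.29 = 10.789.

10.79 months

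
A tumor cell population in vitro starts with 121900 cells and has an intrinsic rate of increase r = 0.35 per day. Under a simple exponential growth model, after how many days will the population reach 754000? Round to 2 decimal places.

5.21 days

Set N₀·e^(rt) = 754000: e^(0.35·t) = 754000/121900 = 6.1854.
0.35·t = ln(6.1854) = 1.8222, so t = 1.8222/0.35 = 5.2063.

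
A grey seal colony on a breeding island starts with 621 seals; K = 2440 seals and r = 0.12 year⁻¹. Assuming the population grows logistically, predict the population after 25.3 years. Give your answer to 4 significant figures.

2139 seals

A = (K − N₀)/N₀ = (2440 − 621)/621 = 2.9291.
N(t) = K/(1 + A·e^(−rt)) = 2440/(1 + 2.9291×e^(−0.12×25.3)).
e^(−3.036) = 0.048027; denominator = 1 + 2.9291×0.048027 = 1.1407.
N = 2440/1.1407 = 2139.08.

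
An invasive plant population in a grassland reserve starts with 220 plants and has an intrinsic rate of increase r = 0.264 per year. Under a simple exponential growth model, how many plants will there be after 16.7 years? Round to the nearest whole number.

N(t) = N₀·e^(rt) = 220 × e^(0.264×16.7) = 220 × e^4.409.
e^4.409 ≈ 82.171, so N ≈ 220 × 82.171 = 18077.6.

18078 plants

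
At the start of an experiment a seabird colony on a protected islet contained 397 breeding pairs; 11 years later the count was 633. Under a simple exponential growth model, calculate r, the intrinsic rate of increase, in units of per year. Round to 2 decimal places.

From N(t) = N₀·e^(rt): e^(r·11) = 633/397 = 1.5945.
r·11 = ln(1.5945) = 0.46653, so r = 0.46653/11 = 0.042412.

0.04 per year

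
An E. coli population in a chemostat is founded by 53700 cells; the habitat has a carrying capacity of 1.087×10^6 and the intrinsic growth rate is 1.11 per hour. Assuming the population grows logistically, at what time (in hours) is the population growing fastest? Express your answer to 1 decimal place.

2.7 hours

Logistic growth is fastest at N = K/2 = 543500.
A = (K − N₀)/N₀ = 19.242. Set K/(1 + A·e^(−rt)) = K/2 → A·e^(−rt) = 1.
e^(−1.11t) = 1/19.242 = 0.0519694, so t = ln(19.242)/1.11 = 2.9571/1.11 = 2.6641.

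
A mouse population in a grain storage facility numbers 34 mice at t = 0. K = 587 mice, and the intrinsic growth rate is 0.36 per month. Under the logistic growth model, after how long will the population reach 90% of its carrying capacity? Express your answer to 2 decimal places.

A = (K − N₀)/N₀ = (587 − 34)/34 = 16.265.
Solve 587/(1 + 16.265·e^(−0.36t)) = 528.3: 1 + 16.265·e^(−0.36t) = 1.1111, so e^(−0.36t) = 0.00683142.
−0.36·t = ln(0.00683142) = -4.9862, so t = 4.9862/0.36 = 13.851.

13.85 months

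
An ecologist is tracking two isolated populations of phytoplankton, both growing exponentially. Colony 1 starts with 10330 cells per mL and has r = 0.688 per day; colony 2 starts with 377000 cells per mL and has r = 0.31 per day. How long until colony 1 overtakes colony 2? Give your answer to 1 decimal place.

9.5 days

Set 10330·e^(0.688t) = 377000·e^(0.31t).
e^((0.688 − 0.31)t) = 377000/10330 → e^(0.378·t) = 36.496.
0.378·t = ln(36.496) = 3.5972, so t = 3.5972/0.378 = 9.5164.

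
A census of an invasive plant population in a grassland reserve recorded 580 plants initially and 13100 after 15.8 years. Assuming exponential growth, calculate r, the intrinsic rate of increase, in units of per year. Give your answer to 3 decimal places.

From N(t) = N₀·e^(rt): e^(r·15.8) = 13100/580 = 22.586.
r·15.8 = ln(22.586) = 3.1173, so r = 3.1173/15.8 = 0.1973.

0.197 per year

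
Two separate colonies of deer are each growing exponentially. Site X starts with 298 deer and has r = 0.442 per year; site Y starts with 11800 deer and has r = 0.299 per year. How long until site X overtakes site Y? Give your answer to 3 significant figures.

Set 298·e^(0.442t) = 11800·e^(0.299t).
e^((0.442 − 0.299)t) = 11800/298 → e^(0.143·t) = 39.597.
0.143·t = ln(39.597) = 3.6788, so t = 3.6788/0.143 = 25.726.

25.7 years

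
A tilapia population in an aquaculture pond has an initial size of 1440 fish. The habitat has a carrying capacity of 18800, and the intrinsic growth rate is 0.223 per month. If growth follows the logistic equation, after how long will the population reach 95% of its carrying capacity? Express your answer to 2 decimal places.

24.37 months

A = (K − N₀)/N₀ = (18800 − 1440)/1440 = 12.056.
Solve 18800/(1 + 12.056·e^(−0.223t)) = 17860: 1 + 12.056·e^(−0.223t) = 1.0526, so e^(−0.223t) = 0.00436575.
−0.223·t = ln(0.00436575) = -5.434, so t = 5.434/0.223 = 24.368.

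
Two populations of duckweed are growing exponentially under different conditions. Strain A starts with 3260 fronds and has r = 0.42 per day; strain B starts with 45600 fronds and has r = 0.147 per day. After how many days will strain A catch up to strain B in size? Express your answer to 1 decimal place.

Set 3260·e^(0.42t) = 45600·e^(0.147t).
e^((0.42 − 0.147)t) = 45600/3260 → e^(0.273·t) = 13.988.
0.273·t = ln(13.988) = 2.6382, so t = 2.6382/0.273 = 9.6637.

9.7 days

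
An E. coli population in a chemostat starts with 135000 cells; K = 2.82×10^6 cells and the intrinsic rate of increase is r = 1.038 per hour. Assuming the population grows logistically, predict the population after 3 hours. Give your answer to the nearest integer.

1497195 cells

A = (K − N₀)/N₀ = (2.82×10^6 − 135000)/135000 = 19.889.
N(t) = K/(1 + A·e^(−rt)) = 2.82×10^6/(1 + 19.889×e^(−1.038×3)).
e^(−3.114) = 0.044423; denominator = 1 + 19.889×0.044423 = 1.8835.
N = 2.82×10^6/1.8835 = 1.497195×10^6.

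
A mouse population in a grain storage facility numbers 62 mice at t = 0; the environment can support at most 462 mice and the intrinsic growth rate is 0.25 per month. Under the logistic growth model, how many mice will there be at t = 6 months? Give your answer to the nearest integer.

189 mice

A = (K − N₀)/N₀ = (462 − 62)/62 = 6.4516.
N(t) = K/(1 + A·e^(−rt)) = 462/(1 + 6.4516×e^(−0.25×6)).
e^(−1.5) = 0.22313; denominator = 1 + 6.4516×0.22313 = 2.4395.
N = 462/2.4395 = 189.379.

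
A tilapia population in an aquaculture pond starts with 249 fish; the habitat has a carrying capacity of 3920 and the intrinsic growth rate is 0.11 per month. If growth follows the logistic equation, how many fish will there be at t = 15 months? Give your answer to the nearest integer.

A = (K − N₀)/N₀ = (3920 − 249)/249 = 14.743.
N(t) = K/(1 + A·e^(−rt)) = 3920/(1 + 14.743×e^(−0.11×15)).
e^(−1.65) = 0.19205; denominator = 1 + 14.743×0.19205 = 3.8314.
N = 3920/3.8314 = 1023.13.

1023 fish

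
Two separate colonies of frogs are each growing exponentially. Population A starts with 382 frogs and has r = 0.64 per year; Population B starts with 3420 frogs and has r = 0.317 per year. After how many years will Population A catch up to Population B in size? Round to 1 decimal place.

6.8 years

Set 382·e^(0.64t) = 3420·e^(0.317t).
e^((0.64 − 0.317)t) = 3420/382 → e^(0.323·t) = 8.9529.
0.323·t = ln(8.9529) = 2.192, so t = 2.192/0.323 = 6.7863.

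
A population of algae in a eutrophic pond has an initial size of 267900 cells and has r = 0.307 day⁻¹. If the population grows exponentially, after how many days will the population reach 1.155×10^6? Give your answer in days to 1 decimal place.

4.8 days

Set N₀·e^(rt) = 1.155×10^6: e^(0.307·t) = 1.155×10^6/267900 = 4.3113.
0.307·t = ln(4.3113) = 1.4612, so t = 1.4612/0.307 = 4.7597.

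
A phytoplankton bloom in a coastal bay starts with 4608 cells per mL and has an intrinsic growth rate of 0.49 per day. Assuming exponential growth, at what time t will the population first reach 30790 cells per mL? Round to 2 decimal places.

3.88 days

Set N₀·e^(rt) = 30790: e^(0.49·t) = 30790/4608 = 6.6819.
0.49·t = ln(6.6819) = 1.8994, so t = 1.8994/0.49 = 3.8763.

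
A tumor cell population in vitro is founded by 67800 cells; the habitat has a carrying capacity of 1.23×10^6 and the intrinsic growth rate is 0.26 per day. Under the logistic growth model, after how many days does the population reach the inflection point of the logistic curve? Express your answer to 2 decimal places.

10.93 days

Logistic growth is fastest at N = K/2 = 615000.
A = (K − N₀)/N₀ = 17.142. Set K/(1 + A·e^(−rt)) = K/2 → A·e^(−rt) = 1.
e^(−0.26t) = 1/17.142 = 0.0583376, so t = ln(17.142)/0.26 = 2.8415/0.26 = 10.929.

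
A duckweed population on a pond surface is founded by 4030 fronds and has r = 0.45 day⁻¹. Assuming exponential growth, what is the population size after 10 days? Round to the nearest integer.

362769 fronds

N(t) = N₀·e^(rt) = 4030 × e^(0.45×10) = 4030 × e^4.5.
e^4.5 ≈ 90.017, so N ≈ 4030 × 90.017 = 362769.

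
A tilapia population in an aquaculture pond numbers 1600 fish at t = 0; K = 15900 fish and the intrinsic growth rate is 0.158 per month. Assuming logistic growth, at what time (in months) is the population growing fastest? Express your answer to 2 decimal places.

Logistic growth is fastest at N = K/2 = 7950.
A = (K − N₀)/N₀ = 8.9375. Set K/(1 + A·e^(−rt)) = K/2 → A·e^(−rt) = 1.
e^(−0.158t) = 1/8.9375 = 0.111888, so t = ln(8.9375)/0.158 = 2.1903/0.158 = 13.862.

13.86 months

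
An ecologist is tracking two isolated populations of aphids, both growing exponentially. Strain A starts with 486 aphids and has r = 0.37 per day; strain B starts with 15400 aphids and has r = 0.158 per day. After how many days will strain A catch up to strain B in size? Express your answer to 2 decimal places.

Set 486·e^(0.37t) = 15400·e^(0.158t).
e^((0.37 − 0.158)t) = 15400/486 → e^(0.212·t) = 31.687.
0.212·t = ln(31.687) = 3.4559, so t = 3.4559/0.212 = 16.301.

16.30 days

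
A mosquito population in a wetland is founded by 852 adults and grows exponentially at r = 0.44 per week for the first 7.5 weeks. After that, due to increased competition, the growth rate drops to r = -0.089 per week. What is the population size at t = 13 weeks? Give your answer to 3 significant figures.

Phase 1: N(7.5) = 852·e^(0.44×7.5) = 852·e^3.3 = 23100.
Phase 2 runs for 13 − 7.5 = 5.5 weeks at r = -0.089.
N(13) = 23100·e^(-0.089×5.5) = 23100·e^-0.4895 = 14158.7.

14200 adults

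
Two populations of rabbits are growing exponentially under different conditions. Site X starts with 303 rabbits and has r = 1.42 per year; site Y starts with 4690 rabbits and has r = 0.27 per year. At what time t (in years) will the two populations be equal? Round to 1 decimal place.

2.4 years

Set 303·e^(1.42t) = 4690·e^(0.27t).
e^((1.42 − 0.27)t) = 4690/303 → e^(1.15·t) = 15.479.
1.15·t = ln(15.479) = 2.7395, so t = 2.7395/1.15 = 2.3821.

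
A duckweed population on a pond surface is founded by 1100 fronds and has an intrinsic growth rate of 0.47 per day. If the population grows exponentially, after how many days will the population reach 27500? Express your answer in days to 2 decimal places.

Set N₀·e^(rt) = 27500: e^(0.47·t) = 27500/1100 = 25.
0.47·t = ln(25) = 3.2189, so t = 3.2189/0.47 = 6.8487.

6.85 days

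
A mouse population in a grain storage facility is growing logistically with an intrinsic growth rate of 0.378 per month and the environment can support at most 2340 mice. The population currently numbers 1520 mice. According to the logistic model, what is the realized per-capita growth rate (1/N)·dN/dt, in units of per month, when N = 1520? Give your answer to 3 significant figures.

(1/N)·dN/dt = r(1 − N/K) = 0.378 × (1 − 1520/2340).
= 0.378 × 0.35043 = 0.13246.

0.132 per month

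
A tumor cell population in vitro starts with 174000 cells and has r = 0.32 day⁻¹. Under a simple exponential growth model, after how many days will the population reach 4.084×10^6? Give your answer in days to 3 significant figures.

Set N₀·e^(rt) = 4.084×10^6: e^(0.32·t) = 4.084×10^6/174000 = 23.471.
0.32·t = ln(23.471) = 3.1558, so t = 3.1558/0.32 = 9.8618.

9.86 days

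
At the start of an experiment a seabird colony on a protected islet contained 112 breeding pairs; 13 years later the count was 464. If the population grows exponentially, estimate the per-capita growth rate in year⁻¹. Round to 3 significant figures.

From N(t) = N₀·e^(rt): e^(r·13) = 464/112 = 4.1429.
r·13 = ln(4.1429) = 1.4214, so r = 1.4214/13 = 0.10934.

0.109 per year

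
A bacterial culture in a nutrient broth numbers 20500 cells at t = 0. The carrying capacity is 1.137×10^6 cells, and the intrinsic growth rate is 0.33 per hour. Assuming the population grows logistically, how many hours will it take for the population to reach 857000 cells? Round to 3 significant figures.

15.5 hours

A = (K − N₀)/N₀ = (1.137×10^6 − 20500)/20500 = 54.463.
Solve 1.137×10^6/(1 + 54.463·e^(−0.33t)) = 857000: 1 + 54.463·e^(−0.33t) = 1.3267, so e^(−0.33t) = 0.00599891.
−0.33·t = ln(0.00599891) = -5.1162, so t = 5.1162/0.33 = 15.504.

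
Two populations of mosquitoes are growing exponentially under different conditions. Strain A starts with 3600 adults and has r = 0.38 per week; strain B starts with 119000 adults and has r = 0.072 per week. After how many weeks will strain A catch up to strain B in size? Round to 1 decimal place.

11.4 weeks

Set 3600·e^(0.38t) = 119000·e^(0.072t).
e^((0.38 − 0.072)t) = 119000/3600 → e^(0.308·t) = 33.056.
0.308·t = ln(33.056) = 3.4982, so t = 3.4982/0.308 = 11.358.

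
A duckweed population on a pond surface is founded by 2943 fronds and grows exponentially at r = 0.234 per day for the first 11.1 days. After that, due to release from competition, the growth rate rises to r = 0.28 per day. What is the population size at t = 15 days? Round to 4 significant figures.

117800 fronds

Phase 1: N(11.1) = 2943·e^(0.234×11.1) = 2943·e^2.597 = 39520.9.
Phase 2 runs for 15 − 11.1 = 3.9 days at r = 0.28.
N(15) = 39520.9·e^(0.28×3.9) = 39520.9·e^1.092 = 117781.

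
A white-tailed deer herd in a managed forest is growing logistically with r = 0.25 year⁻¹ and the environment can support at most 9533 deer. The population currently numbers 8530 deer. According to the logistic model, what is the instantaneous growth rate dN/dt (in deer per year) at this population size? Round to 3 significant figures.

224 deer per year

dN/dt = rN(1 − N/K) = 0.25 × 8530 × (1 − 8530/9533).
1 − 8530/9533 = 0.10521; dN/dt = 0.25 × 8530 × 0.10521 = 224.37.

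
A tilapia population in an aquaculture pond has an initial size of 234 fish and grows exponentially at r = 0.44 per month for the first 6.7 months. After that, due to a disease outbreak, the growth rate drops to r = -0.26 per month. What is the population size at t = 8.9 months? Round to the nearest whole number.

Phase 1: N(6.7) = 234·e^(0.44×6.7) = 234·e^2.948 = 4461.86.
Phase 2 runs for 8.9 − 6.7 = 2.2 months at r = -0.26.
N(8.9) = 4461.86·e^(-0.26×2.2) = 4461.86·e^-0.572 = 2518.25.

2518 fish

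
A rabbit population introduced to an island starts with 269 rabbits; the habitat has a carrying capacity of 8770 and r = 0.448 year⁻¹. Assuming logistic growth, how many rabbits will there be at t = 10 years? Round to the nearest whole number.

6457 rabbits

A = (K − N₀)/N₀ = (8770 − 269)/269 = 31.602.
N(t) = K/(1 + A·e^(−rt)) = 8770/(1 + 31.602×e^(−0.448×10)).
e^(−4.48) = 0.011333; denominator = 1 + 31.602×0.011333 = 1.3582.
N = 8770/1.3582 = 6457.26.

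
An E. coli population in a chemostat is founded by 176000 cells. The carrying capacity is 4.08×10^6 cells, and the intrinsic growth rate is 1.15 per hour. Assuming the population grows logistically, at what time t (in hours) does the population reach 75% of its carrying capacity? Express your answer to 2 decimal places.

A = (K − N₀)/N₀ = (4.08×10^6 − 176000)/176000 = 22.182.
Solve 4.08×10^6/(1 + 22.182·e^(−1.15t)) = 3.06×10^6: 1 + 22.182·e^(−1.15t) = 1.3333, so e^(−1.15t) = 0.0150273.
−1.15·t = ln(0.0150273) = -4.1979, so t = 4.1979/1.15 = 3.6503.

3.65 hours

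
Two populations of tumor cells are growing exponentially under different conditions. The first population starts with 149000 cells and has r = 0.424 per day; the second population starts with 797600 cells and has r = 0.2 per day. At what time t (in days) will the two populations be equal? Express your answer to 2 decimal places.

7.49 days

Set 149000·e^(0.424t) = 797600·e^(0.2t).
e^((0.424 − 0.2)t) = 797600/149000 → e^(0.224·t) = 5.353.
0.224·t = ln(5.353) = 1.6777, so t = 1.6777/0.224 = 7.4896.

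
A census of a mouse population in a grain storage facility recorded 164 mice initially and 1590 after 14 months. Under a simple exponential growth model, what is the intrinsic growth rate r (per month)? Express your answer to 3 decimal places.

0.162 per month

From N(t) = N₀·e^(rt): e^(r·14) = 1590/164 = 9.6951.
r·14 = ln(9.6951) = 2.2716, so r = 2.2716/14 = 0.16226.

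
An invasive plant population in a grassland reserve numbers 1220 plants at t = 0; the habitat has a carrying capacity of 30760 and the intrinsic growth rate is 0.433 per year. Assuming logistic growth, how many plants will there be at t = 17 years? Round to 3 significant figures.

A = (K − N₀)/N₀ = (30760 − 1220)/1220 = 24.213.
N(t) = K/(1 + A·e^(−rt)) = 30760/(1 + 24.213×e^(−0.433×17)).
e^(−7.361) = 0.00063556; denominator = 1 + 24.213×0.00063556 = 1.0154.
N = 30760/1.0154 = 30293.8.

30300 plants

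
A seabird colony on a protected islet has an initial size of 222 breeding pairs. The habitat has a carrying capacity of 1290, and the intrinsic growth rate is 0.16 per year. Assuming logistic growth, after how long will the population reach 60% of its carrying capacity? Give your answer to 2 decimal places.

12.35 years

A = (K − N₀)/N₀ = (1290 − 222)/222 = 4.8108.
Solve 1290/(1 + 4.8108·e^(−0.16t)) = 774: 1 + 4.8108·e^(−0.16t) = 1.6667, so e^(−0.16t) = 0.138577.
−0.16·t = ln(0.138577) = -1.9763, so t = 1.9763/0.16 = 12.352.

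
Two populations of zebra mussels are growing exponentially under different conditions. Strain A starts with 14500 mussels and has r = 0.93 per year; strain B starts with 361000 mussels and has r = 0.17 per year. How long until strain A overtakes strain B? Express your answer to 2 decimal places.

4.23 years

Set 14500·e^(0.93t) = 361000·e^(0.17t).
e^((0.93 − 0.17)t) = 361000/14500 → e^(0.76·t) = 24.897.
0.76·t = ln(24.897) = 3.2147, so t = 3.2147/0.76 = 4.2299.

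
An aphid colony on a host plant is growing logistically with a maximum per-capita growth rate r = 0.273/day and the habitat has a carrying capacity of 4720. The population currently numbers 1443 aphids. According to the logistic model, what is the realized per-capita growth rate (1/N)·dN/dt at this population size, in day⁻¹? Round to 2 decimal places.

(1/N)·dN/dt = r(1 − N/K) = 0.273 × (1 − 1443/4720).
= 0.273 × 0.69428 = 0.18954.

0.19 per day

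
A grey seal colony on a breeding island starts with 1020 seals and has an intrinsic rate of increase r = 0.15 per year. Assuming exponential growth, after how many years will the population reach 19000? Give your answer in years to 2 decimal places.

Set N₀·e^(rt) = 19000: e^(0.15·t) = 19000/1020 = 18.627.
0.15·t = ln(18.627) = 2.9246, so t = 2.9246/0.15 = 19.498.

19.50 years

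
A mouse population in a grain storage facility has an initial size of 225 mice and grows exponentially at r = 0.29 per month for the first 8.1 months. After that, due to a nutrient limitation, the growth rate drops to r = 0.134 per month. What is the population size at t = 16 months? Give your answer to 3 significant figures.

Phase 1: N(8.1) = 225·e^(0.29×8.1) = 225·e^2.349 = 2356.9.
Phase 2 runs for 16 − 8.1 = 7.9 months at r = 0.134.
N(16) = 2356.9·e^(0.134×7.9) = 2356.9·e^1.059 = 6793.36.

6790 mice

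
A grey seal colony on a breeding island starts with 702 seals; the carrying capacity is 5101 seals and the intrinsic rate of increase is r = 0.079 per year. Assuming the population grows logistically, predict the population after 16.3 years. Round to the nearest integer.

1869 seals

A = (K − N₀)/N₀ = (5101 − 702)/702 = 6.2664.
N(t) = K/(1 + A·e^(−rt)) = 5101/(1 + 6.2664×e^(−0.079×16.3)).
e^(−1.288) = 0.2759; denominator = 1 + 6.2664×0.2759 = 2.7289.
N = 5101/2.7289 = 1869.24.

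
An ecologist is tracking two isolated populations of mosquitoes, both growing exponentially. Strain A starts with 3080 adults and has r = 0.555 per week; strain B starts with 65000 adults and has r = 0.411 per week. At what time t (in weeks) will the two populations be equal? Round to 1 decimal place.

21.2 weeks

Set 3080·e^(0.555t) = 65000·e^(0.411t).
e^((0.555 − 0.411)t) = 65000/3080 → e^(0.144·t) = 21.104.
0.144·t = ln(21.104) = 3.0495, so t = 3.0495/0.144 = 21.177.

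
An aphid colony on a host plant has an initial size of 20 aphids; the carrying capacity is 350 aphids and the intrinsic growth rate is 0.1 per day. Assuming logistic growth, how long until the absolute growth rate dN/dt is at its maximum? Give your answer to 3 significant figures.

Logistic growth is fastest at N = K/2 = 175.
A = (K − N₀)/N₀ = 16.5. Set K/(1 + A·e^(−rt)) = K/2 → A·e^(−rt) = 1.
e^(−0.1t) = 1/16.5 = 0.0606061, so t = ln(16.5)/0.1 = 2.8034/0.1 = 28.034.

28.0 days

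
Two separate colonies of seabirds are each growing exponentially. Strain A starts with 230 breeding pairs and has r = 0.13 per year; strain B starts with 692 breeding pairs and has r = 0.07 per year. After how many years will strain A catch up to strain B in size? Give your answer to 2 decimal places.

18.36 years

Set 230·e^(0.13t) = 692·e^(0.07t).
e^((0.13 − 0.07)t) = 692/230 → e^(0.06·t) = 3.0087.
0.06·t = ln(3.0087) = 1.1015, so t = 1.1015/0.06 = 18.358.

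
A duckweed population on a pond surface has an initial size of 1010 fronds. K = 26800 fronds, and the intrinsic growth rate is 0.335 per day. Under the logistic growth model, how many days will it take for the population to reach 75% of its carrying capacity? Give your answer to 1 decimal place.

13.0 days

A = (K − N₀)/N₀ = (26800 − 1010)/1010 = 25.535.
Solve 26800/(1 + 25.535·e^(−0.335t)) = 20100: 1 + 25.535·e^(−0.335t) = 1.3333, so e^(−0.335t) = 0.0130542.
−0.335·t = ln(0.0130542) = -4.3386, so t = 4.3386/0.335 = 12.951.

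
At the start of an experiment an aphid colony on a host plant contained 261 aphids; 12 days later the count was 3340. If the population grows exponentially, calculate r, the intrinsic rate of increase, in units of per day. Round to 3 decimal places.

0.212 per day

From N(t) = N₀·e^(rt): e^(r·12) = 3340/261 = 12.797.
r·12 = ln(12.797) = 2.5492, so r = 2.5492/12 = 0.21243.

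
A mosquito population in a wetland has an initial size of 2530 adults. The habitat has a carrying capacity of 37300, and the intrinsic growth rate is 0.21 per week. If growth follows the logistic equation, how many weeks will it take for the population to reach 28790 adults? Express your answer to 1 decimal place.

18.3 weeks

A = (K − N₀)/N₀ = (37300 − 2530)/2530 = 13.743.
Solve 37300/(1 + 13.743·e^(−0.21t)) = 28790: 1 + 13.743·e^(−0.21t) = 1.2956, so e^(−0.21t) = 0.0215082.
−0.21·t = ln(0.0215082) = -3.8393, so t = 3.8393/0.21 = 18.282.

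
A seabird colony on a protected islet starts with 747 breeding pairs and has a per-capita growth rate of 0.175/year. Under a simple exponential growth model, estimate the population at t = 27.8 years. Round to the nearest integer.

N(t) = N₀·e^(rt) = 747 × e^(0.175×27.8) = 747 × e^4.865.
e^4.865 ≈ 129.67, so N ≈ 747 × 129.67 = 96864.2.

96864 breeding pairs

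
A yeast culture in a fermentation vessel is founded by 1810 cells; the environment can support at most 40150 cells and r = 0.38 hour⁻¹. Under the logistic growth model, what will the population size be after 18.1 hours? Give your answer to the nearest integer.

39293 cells

A = (K − N₀)/N₀ = (40150 − 1810)/1810 = 21.182.
N(t) = K/(1 + A·e^(−rt)) = 40150/(1 + 21.182×e^(−0.38×18.1)).
e^(−6.878) = 0.0010302; denominator = 1 + 21.182×0.0010302 = 1.0218.
N = 40150/1.0218 = 39292.6.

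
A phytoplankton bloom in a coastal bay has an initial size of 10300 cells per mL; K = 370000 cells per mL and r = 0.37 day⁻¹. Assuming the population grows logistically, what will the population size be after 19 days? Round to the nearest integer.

A = (K − N₀)/N₀ = (370000 − 10300)/10300 = 34.922.
N(t) = K/(1 + A·e^(−rt)) = 370000/(1 + 34.922×e^(−0.37×19)).
e^(−7.03) = 0.00088493; denominator = 1 + 34.922×0.00088493 = 1.0309.
N = 370000/1.0309 = 358908.

358908 cells per mL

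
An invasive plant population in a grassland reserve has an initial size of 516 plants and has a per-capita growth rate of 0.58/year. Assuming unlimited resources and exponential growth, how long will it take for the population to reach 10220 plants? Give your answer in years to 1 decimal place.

5.1 years

Set N₀·e^(rt) = 10220: e^(0.58·t) = 10220/516 = 19.806.
0.58·t = ln(19.806) = 2.986, so t = 2.986/0.58 = 5.1483.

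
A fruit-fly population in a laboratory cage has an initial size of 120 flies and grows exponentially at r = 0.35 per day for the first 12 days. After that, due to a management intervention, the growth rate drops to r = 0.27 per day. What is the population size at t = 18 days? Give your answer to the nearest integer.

40437 flies

Phase 1: N(12) = 120·e^(0.35×12) = 120·e^4.2 = 8002.36.
Phase 2 runs for 18 − 12 = 6 days at r = 0.27.
N(18) = 8002.36·e^(0.27×6) = 8002.36·e^1.62 = 40436.6.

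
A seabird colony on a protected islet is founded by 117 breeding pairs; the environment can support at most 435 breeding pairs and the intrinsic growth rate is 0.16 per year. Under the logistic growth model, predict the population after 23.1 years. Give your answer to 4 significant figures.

407.5 breeding pairs

A = (K − N₀)/N₀ = (435 − 117)/117 = 2.7179.
N(t) = K/(1 + A·e^(−rt)) = 435/(1 + 2.7179×e^(−0.16×23.1)).
e^(−3.696) = 0.024823; denominator = 1 + 2.7179×0.024823 = 1.0675.
N = 435/1.0675 = 407.507.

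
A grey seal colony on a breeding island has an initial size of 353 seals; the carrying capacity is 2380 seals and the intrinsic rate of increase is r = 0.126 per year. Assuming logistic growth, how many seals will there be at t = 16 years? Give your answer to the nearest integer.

1349 seals

A = (K − N₀)/N₀ = (2380 − 353)/353 = 5.7422.
N(t) = K/(1 + A·e^(−rt)) = 2380/(1 + 5.7422×e^(−0.126×16)).
e^(−2.016) = 0.13319; denominator = 1 + 5.7422×0.13319 = 1.7648.
N = 2380/1.7648 = 1348.6.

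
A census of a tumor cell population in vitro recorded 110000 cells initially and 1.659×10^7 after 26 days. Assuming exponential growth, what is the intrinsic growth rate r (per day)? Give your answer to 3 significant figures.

From N(t) = N₀·e^(rt): e^(r·26) = 1.659×10^7/110000 = 150.82.
r·26 = ln(150.82) = 5.0161, so r = 5.0161/26 = 0.19293.

0.193 per day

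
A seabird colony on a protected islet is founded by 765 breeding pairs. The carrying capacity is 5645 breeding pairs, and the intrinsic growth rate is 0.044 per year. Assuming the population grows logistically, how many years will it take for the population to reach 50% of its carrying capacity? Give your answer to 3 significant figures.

42.1 years

A = (K − N₀)/N₀ = (5645 − 765)/765 = 6.3791.
Solve 5645/(1 + 6.3791·e^(−0.044t)) = 2822.5: 1 + 6.3791·e^(−0.044t) = 2, so e^(−0.044t) = 0.156762.
−0.044·t = ln(0.156762) = -1.853, so t = 1.853/0.044 = 42.114.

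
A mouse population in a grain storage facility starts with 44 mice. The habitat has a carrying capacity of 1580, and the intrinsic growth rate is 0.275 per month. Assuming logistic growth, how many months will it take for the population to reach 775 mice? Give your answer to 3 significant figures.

A = (K − N₀)/N₀ = (1580 − 44)/44 = 34.909.
Solve 1580/(1 + 34.909·e^(−0.275t)) = 775: 1 + 34.909·e^(−0.275t) = 2.0387, so e^(−0.275t) = 0.0297547.
−0.275·t = ln(0.0297547) = -3.5148, so t = 3.5148/0.275 = 12.781.

12.8 months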